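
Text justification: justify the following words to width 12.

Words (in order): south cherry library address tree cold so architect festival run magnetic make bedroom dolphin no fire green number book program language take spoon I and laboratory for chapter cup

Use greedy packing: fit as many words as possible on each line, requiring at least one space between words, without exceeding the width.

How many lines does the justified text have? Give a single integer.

Line 1: ['south', 'cherry'] (min_width=12, slack=0)
Line 2: ['library'] (min_width=7, slack=5)
Line 3: ['address', 'tree'] (min_width=12, slack=0)
Line 4: ['cold', 'so'] (min_width=7, slack=5)
Line 5: ['architect'] (min_width=9, slack=3)
Line 6: ['festival', 'run'] (min_width=12, slack=0)
Line 7: ['magnetic'] (min_width=8, slack=4)
Line 8: ['make', 'bedroom'] (min_width=12, slack=0)
Line 9: ['dolphin', 'no'] (min_width=10, slack=2)
Line 10: ['fire', 'green'] (min_width=10, slack=2)
Line 11: ['number', 'book'] (min_width=11, slack=1)
Line 12: ['program'] (min_width=7, slack=5)
Line 13: ['language'] (min_width=8, slack=4)
Line 14: ['take', 'spoon', 'I'] (min_width=12, slack=0)
Line 15: ['and'] (min_width=3, slack=9)
Line 16: ['laboratory'] (min_width=10, slack=2)
Line 17: ['for', 'chapter'] (min_width=11, slack=1)
Line 18: ['cup'] (min_width=3, slack=9)
Total lines: 18

Answer: 18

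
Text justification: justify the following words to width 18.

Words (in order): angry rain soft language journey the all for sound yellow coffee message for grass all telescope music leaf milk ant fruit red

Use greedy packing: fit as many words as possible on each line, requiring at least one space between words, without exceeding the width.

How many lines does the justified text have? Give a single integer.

Line 1: ['angry', 'rain', 'soft'] (min_width=15, slack=3)
Line 2: ['language', 'journey'] (min_width=16, slack=2)
Line 3: ['the', 'all', 'for', 'sound'] (min_width=17, slack=1)
Line 4: ['yellow', 'coffee'] (min_width=13, slack=5)
Line 5: ['message', 'for', 'grass'] (min_width=17, slack=1)
Line 6: ['all', 'telescope'] (min_width=13, slack=5)
Line 7: ['music', 'leaf', 'milk'] (min_width=15, slack=3)
Line 8: ['ant', 'fruit', 'red'] (min_width=13, slack=5)
Total lines: 8

Answer: 8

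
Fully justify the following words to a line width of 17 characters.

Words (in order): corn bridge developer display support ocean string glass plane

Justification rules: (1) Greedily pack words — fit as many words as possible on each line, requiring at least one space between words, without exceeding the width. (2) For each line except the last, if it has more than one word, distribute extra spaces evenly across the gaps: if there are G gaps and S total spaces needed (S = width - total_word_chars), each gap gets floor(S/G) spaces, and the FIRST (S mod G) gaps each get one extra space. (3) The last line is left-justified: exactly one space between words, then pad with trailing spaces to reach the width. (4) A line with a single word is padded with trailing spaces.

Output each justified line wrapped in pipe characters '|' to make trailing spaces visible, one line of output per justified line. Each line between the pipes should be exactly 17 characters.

Answer: |corn       bridge|
|developer display|
|support     ocean|
|string      glass|
|plane            |

Derivation:
Line 1: ['corn', 'bridge'] (min_width=11, slack=6)
Line 2: ['developer', 'display'] (min_width=17, slack=0)
Line 3: ['support', 'ocean'] (min_width=13, slack=4)
Line 4: ['string', 'glass'] (min_width=12, slack=5)
Line 5: ['plane'] (min_width=5, slack=12)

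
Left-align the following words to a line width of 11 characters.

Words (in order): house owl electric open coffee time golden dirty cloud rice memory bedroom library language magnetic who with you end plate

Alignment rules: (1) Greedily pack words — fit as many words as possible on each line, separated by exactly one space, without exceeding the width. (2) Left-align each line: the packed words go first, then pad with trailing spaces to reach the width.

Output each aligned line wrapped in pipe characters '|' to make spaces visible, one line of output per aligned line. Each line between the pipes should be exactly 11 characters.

Answer: |house owl  |
|electric   |
|open coffee|
|time golden|
|dirty cloud|
|rice memory|
|bedroom    |
|library    |
|language   |
|magnetic   |
|who with   |
|you end    |
|plate      |

Derivation:
Line 1: ['house', 'owl'] (min_width=9, slack=2)
Line 2: ['electric'] (min_width=8, slack=3)
Line 3: ['open', 'coffee'] (min_width=11, slack=0)
Line 4: ['time', 'golden'] (min_width=11, slack=0)
Line 5: ['dirty', 'cloud'] (min_width=11, slack=0)
Line 6: ['rice', 'memory'] (min_width=11, slack=0)
Line 7: ['bedroom'] (min_width=7, slack=4)
Line 8: ['library'] (min_width=7, slack=4)
Line 9: ['language'] (min_width=8, slack=3)
Line 10: ['magnetic'] (min_width=8, slack=3)
Line 11: ['who', 'with'] (min_width=8, slack=3)
Line 12: ['you', 'end'] (min_width=7, slack=4)
Line 13: ['plate'] (min_width=5, slack=6)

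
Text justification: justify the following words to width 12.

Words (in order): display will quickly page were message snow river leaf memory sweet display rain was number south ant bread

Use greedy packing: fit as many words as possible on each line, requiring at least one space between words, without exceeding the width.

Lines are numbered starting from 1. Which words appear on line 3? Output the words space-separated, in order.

Answer: were message

Derivation:
Line 1: ['display', 'will'] (min_width=12, slack=0)
Line 2: ['quickly', 'page'] (min_width=12, slack=0)
Line 3: ['were', 'message'] (min_width=12, slack=0)
Line 4: ['snow', 'river'] (min_width=10, slack=2)
Line 5: ['leaf', 'memory'] (min_width=11, slack=1)
Line 6: ['sweet'] (min_width=5, slack=7)
Line 7: ['display', 'rain'] (min_width=12, slack=0)
Line 8: ['was', 'number'] (min_width=10, slack=2)
Line 9: ['south', 'ant'] (min_width=9, slack=3)
Line 10: ['bread'] (min_width=5, slack=7)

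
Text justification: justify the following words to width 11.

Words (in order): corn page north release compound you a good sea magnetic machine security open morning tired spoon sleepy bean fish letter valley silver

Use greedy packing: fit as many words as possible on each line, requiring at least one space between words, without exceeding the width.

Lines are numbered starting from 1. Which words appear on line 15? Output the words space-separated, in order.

Line 1: ['corn', 'page'] (min_width=9, slack=2)
Line 2: ['north'] (min_width=5, slack=6)
Line 3: ['release'] (min_width=7, slack=4)
Line 4: ['compound'] (min_width=8, slack=3)
Line 5: ['you', 'a', 'good'] (min_width=10, slack=1)
Line 6: ['sea'] (min_width=3, slack=8)
Line 7: ['magnetic'] (min_width=8, slack=3)
Line 8: ['machine'] (min_width=7, slack=4)
Line 9: ['security'] (min_width=8, slack=3)
Line 10: ['open'] (min_width=4, slack=7)
Line 11: ['morning'] (min_width=7, slack=4)
Line 12: ['tired', 'spoon'] (min_width=11, slack=0)
Line 13: ['sleepy', 'bean'] (min_width=11, slack=0)
Line 14: ['fish', 'letter'] (min_width=11, slack=0)
Line 15: ['valley'] (min_width=6, slack=5)
Line 16: ['silver'] (min_width=6, slack=5)

Answer: valley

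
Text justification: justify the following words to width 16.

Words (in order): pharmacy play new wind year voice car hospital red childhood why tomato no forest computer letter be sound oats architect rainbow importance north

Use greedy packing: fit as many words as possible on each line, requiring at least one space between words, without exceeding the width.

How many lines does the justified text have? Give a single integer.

Line 1: ['pharmacy', 'play'] (min_width=13, slack=3)
Line 2: ['new', 'wind', 'year'] (min_width=13, slack=3)
Line 3: ['voice', 'car'] (min_width=9, slack=7)
Line 4: ['hospital', 'red'] (min_width=12, slack=4)
Line 5: ['childhood', 'why'] (min_width=13, slack=3)
Line 6: ['tomato', 'no', 'forest'] (min_width=16, slack=0)
Line 7: ['computer', 'letter'] (min_width=15, slack=1)
Line 8: ['be', 'sound', 'oats'] (min_width=13, slack=3)
Line 9: ['architect'] (min_width=9, slack=7)
Line 10: ['rainbow'] (min_width=7, slack=9)
Line 11: ['importance', 'north'] (min_width=16, slack=0)
Total lines: 11

Answer: 11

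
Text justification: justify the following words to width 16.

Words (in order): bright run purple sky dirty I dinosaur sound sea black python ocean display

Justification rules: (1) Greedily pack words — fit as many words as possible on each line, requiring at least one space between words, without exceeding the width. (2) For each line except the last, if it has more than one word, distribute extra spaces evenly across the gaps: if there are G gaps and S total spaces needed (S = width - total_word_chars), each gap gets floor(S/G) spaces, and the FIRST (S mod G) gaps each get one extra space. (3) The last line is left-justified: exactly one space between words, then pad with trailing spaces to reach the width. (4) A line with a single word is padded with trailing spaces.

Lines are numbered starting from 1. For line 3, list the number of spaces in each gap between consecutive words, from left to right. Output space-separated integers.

Answer: 1 1

Derivation:
Line 1: ['bright', 'run'] (min_width=10, slack=6)
Line 2: ['purple', 'sky', 'dirty'] (min_width=16, slack=0)
Line 3: ['I', 'dinosaur', 'sound'] (min_width=16, slack=0)
Line 4: ['sea', 'black', 'python'] (min_width=16, slack=0)
Line 5: ['ocean', 'display'] (min_width=13, slack=3)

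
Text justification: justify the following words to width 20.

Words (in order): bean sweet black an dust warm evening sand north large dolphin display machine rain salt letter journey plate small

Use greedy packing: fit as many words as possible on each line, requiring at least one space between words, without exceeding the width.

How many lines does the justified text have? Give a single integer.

Answer: 7

Derivation:
Line 1: ['bean', 'sweet', 'black', 'an'] (min_width=19, slack=1)
Line 2: ['dust', 'warm', 'evening'] (min_width=17, slack=3)
Line 3: ['sand', 'north', 'large'] (min_width=16, slack=4)
Line 4: ['dolphin', 'display'] (min_width=15, slack=5)
Line 5: ['machine', 'rain', 'salt'] (min_width=17, slack=3)
Line 6: ['letter', 'journey', 'plate'] (min_width=20, slack=0)
Line 7: ['small'] (min_width=5, slack=15)
Total lines: 7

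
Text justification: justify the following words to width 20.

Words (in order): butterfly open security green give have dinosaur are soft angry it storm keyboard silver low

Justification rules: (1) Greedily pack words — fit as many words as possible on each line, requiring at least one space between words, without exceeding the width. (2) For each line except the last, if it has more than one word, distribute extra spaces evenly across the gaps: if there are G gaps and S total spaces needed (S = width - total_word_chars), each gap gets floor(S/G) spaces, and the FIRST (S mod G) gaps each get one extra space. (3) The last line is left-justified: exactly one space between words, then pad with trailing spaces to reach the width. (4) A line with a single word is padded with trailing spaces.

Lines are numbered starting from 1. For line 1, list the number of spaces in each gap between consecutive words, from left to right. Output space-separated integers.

Answer: 7

Derivation:
Line 1: ['butterfly', 'open'] (min_width=14, slack=6)
Line 2: ['security', 'green', 'give'] (min_width=19, slack=1)
Line 3: ['have', 'dinosaur', 'are'] (min_width=17, slack=3)
Line 4: ['soft', 'angry', 'it', 'storm'] (min_width=19, slack=1)
Line 5: ['keyboard', 'silver', 'low'] (min_width=19, slack=1)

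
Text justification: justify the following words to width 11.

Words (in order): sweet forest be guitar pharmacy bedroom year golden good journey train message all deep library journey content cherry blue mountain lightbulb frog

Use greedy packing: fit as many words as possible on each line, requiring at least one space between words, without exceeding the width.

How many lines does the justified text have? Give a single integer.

Line 1: ['sweet'] (min_width=5, slack=6)
Line 2: ['forest', 'be'] (min_width=9, slack=2)
Line 3: ['guitar'] (min_width=6, slack=5)
Line 4: ['pharmacy'] (min_width=8, slack=3)
Line 5: ['bedroom'] (min_width=7, slack=4)
Line 6: ['year', 'golden'] (min_width=11, slack=0)
Line 7: ['good'] (min_width=4, slack=7)
Line 8: ['journey'] (min_width=7, slack=4)
Line 9: ['train'] (min_width=5, slack=6)
Line 10: ['message', 'all'] (min_width=11, slack=0)
Line 11: ['deep'] (min_width=4, slack=7)
Line 12: ['library'] (min_width=7, slack=4)
Line 13: ['journey'] (min_width=7, slack=4)
Line 14: ['content'] (min_width=7, slack=4)
Line 15: ['cherry', 'blue'] (min_width=11, slack=0)
Line 16: ['mountain'] (min_width=8, slack=3)
Line 17: ['lightbulb'] (min_width=9, slack=2)
Line 18: ['frog'] (min_width=4, slack=7)
Total lines: 18

Answer: 18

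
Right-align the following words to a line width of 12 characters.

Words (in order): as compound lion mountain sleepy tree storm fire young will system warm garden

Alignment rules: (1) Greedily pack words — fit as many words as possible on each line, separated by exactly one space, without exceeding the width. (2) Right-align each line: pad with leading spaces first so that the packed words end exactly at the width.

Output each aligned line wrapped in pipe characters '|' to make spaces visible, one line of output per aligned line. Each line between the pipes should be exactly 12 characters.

Answer: | as compound|
|        lion|
|    mountain|
| sleepy tree|
|  storm fire|
|  young will|
| system warm|
|      garden|

Derivation:
Line 1: ['as', 'compound'] (min_width=11, slack=1)
Line 2: ['lion'] (min_width=4, slack=8)
Line 3: ['mountain'] (min_width=8, slack=4)
Line 4: ['sleepy', 'tree'] (min_width=11, slack=1)
Line 5: ['storm', 'fire'] (min_width=10, slack=2)
Line 6: ['young', 'will'] (min_width=10, slack=2)
Line 7: ['system', 'warm'] (min_width=11, slack=1)
Line 8: ['garden'] (min_width=6, slack=6)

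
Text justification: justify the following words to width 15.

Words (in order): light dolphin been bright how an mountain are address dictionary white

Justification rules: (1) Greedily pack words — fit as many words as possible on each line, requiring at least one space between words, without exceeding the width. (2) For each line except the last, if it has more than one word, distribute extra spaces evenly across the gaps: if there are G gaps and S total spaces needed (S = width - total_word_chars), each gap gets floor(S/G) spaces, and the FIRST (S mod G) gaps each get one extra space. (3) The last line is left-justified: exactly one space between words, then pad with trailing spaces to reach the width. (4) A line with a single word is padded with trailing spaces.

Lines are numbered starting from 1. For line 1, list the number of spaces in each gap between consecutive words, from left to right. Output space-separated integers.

Answer: 3

Derivation:
Line 1: ['light', 'dolphin'] (min_width=13, slack=2)
Line 2: ['been', 'bright', 'how'] (min_width=15, slack=0)
Line 3: ['an', 'mountain', 'are'] (min_width=15, slack=0)
Line 4: ['address'] (min_width=7, slack=8)
Line 5: ['dictionary'] (min_width=10, slack=5)
Line 6: ['white'] (min_width=5, slack=10)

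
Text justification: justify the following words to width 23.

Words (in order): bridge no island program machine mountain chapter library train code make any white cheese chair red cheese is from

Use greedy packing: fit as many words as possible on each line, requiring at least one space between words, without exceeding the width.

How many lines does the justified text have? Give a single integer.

Line 1: ['bridge', 'no', 'island'] (min_width=16, slack=7)
Line 2: ['program', 'machine'] (min_width=15, slack=8)
Line 3: ['mountain', 'chapter'] (min_width=16, slack=7)
Line 4: ['library', 'train', 'code', 'make'] (min_width=23, slack=0)
Line 5: ['any', 'white', 'cheese', 'chair'] (min_width=22, slack=1)
Line 6: ['red', 'cheese', 'is', 'from'] (min_width=18, slack=5)
Total lines: 6

Answer: 6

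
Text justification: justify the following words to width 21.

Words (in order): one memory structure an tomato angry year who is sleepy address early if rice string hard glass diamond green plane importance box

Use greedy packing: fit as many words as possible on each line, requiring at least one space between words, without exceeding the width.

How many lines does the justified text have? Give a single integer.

Answer: 7

Derivation:
Line 1: ['one', 'memory', 'structure'] (min_width=20, slack=1)
Line 2: ['an', 'tomato', 'angry', 'year'] (min_width=20, slack=1)
Line 3: ['who', 'is', 'sleepy', 'address'] (min_width=21, slack=0)
Line 4: ['early', 'if', 'rice', 'string'] (min_width=20, slack=1)
Line 5: ['hard', 'glass', 'diamond'] (min_width=18, slack=3)
Line 6: ['green', 'plane'] (min_width=11, slack=10)
Line 7: ['importance', 'box'] (min_width=14, slack=7)
Total lines: 7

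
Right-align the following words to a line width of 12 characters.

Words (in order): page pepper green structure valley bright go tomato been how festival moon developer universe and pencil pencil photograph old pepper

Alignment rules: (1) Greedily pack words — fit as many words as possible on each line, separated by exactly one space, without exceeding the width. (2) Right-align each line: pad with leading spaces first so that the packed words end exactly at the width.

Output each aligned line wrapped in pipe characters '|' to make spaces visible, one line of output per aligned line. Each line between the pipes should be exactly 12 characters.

Line 1: ['page', 'pepper'] (min_width=11, slack=1)
Line 2: ['green'] (min_width=5, slack=7)
Line 3: ['structure'] (min_width=9, slack=3)
Line 4: ['valley'] (min_width=6, slack=6)
Line 5: ['bright', 'go'] (min_width=9, slack=3)
Line 6: ['tomato', 'been'] (min_width=11, slack=1)
Line 7: ['how', 'festival'] (min_width=12, slack=0)
Line 8: ['moon'] (min_width=4, slack=8)
Line 9: ['developer'] (min_width=9, slack=3)
Line 10: ['universe', 'and'] (min_width=12, slack=0)
Line 11: ['pencil'] (min_width=6, slack=6)
Line 12: ['pencil'] (min_width=6, slack=6)
Line 13: ['photograph'] (min_width=10, slack=2)
Line 14: ['old', 'pepper'] (min_width=10, slack=2)

Answer: | page pepper|
|       green|
|   structure|
|      valley|
|   bright go|
| tomato been|
|how festival|
|        moon|
|   developer|
|universe and|
|      pencil|
|      pencil|
|  photograph|
|  old pepper|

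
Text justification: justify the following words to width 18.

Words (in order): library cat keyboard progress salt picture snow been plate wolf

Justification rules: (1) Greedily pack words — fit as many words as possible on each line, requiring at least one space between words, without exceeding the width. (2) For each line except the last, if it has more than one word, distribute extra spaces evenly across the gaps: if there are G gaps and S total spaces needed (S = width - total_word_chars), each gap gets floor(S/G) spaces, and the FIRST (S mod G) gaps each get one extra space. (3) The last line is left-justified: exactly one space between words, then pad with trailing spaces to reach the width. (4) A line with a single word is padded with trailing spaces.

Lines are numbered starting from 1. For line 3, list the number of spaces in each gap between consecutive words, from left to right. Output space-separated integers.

Answer: 2 1

Derivation:
Line 1: ['library', 'cat'] (min_width=11, slack=7)
Line 2: ['keyboard', 'progress'] (min_width=17, slack=1)
Line 3: ['salt', 'picture', 'snow'] (min_width=17, slack=1)
Line 4: ['been', 'plate', 'wolf'] (min_width=15, slack=3)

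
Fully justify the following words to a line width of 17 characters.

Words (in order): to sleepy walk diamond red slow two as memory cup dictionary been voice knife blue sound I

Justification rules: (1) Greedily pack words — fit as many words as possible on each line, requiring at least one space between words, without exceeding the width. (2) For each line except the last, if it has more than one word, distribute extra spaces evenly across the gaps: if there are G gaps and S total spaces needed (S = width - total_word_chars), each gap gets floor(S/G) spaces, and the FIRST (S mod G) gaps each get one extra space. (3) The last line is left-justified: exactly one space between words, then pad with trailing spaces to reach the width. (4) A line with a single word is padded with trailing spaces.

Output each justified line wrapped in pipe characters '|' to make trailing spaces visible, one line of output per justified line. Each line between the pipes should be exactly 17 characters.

Line 1: ['to', 'sleepy', 'walk'] (min_width=14, slack=3)
Line 2: ['diamond', 'red', 'slow'] (min_width=16, slack=1)
Line 3: ['two', 'as', 'memory', 'cup'] (min_width=17, slack=0)
Line 4: ['dictionary', 'been'] (min_width=15, slack=2)
Line 5: ['voice', 'knife', 'blue'] (min_width=16, slack=1)
Line 6: ['sound', 'I'] (min_width=7, slack=10)

Answer: |to   sleepy  walk|
|diamond  red slow|
|two as memory cup|
|dictionary   been|
|voice  knife blue|
|sound I          |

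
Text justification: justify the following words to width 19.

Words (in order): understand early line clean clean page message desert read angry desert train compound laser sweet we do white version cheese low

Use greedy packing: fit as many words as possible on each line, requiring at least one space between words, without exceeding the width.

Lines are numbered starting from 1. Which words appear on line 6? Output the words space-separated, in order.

Line 1: ['understand', 'early'] (min_width=16, slack=3)
Line 2: ['line', 'clean', 'clean'] (min_width=16, slack=3)
Line 3: ['page', 'message', 'desert'] (min_width=19, slack=0)
Line 4: ['read', 'angry', 'desert'] (min_width=17, slack=2)
Line 5: ['train', 'compound'] (min_width=14, slack=5)
Line 6: ['laser', 'sweet', 'we', 'do'] (min_width=17, slack=2)
Line 7: ['white', 'version'] (min_width=13, slack=6)
Line 8: ['cheese', 'low'] (min_width=10, slack=9)

Answer: laser sweet we do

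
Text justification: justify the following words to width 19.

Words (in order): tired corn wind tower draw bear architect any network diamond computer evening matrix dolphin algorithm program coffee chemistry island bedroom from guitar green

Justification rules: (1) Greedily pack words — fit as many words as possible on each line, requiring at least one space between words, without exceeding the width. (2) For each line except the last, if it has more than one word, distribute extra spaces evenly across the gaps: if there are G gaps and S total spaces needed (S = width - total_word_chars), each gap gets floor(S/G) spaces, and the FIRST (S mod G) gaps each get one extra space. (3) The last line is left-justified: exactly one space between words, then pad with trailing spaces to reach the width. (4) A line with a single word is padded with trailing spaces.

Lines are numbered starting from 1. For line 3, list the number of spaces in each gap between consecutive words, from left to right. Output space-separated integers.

Line 1: ['tired', 'corn', 'wind'] (min_width=15, slack=4)
Line 2: ['tower', 'draw', 'bear'] (min_width=15, slack=4)
Line 3: ['architect', 'any'] (min_width=13, slack=6)
Line 4: ['network', 'diamond'] (min_width=15, slack=4)
Line 5: ['computer', 'evening'] (min_width=16, slack=3)
Line 6: ['matrix', 'dolphin'] (min_width=14, slack=5)
Line 7: ['algorithm', 'program'] (min_width=17, slack=2)
Line 8: ['coffee', 'chemistry'] (min_width=16, slack=3)
Line 9: ['island', 'bedroom', 'from'] (min_width=19, slack=0)
Line 10: ['guitar', 'green'] (min_width=12, slack=7)

Answer: 7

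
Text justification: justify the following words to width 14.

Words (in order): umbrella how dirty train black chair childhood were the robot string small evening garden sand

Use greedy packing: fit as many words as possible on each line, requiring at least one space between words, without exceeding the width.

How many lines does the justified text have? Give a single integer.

Line 1: ['umbrella', 'how'] (min_width=12, slack=2)
Line 2: ['dirty', 'train'] (min_width=11, slack=3)
Line 3: ['black', 'chair'] (min_width=11, slack=3)
Line 4: ['childhood', 'were'] (min_width=14, slack=0)
Line 5: ['the', 'robot'] (min_width=9, slack=5)
Line 6: ['string', 'small'] (min_width=12, slack=2)
Line 7: ['evening', 'garden'] (min_width=14, slack=0)
Line 8: ['sand'] (min_width=4, slack=10)
Total lines: 8

Answer: 8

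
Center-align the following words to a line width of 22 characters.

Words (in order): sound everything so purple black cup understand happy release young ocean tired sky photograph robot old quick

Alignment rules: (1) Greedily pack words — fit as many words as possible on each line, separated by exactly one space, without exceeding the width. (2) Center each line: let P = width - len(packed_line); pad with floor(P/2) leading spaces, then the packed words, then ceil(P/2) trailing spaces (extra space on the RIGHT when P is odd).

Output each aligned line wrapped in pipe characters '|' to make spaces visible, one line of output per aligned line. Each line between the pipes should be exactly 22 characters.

Answer: | sound everything so  |
|   purple black cup   |
|   understand happy   |
| release young ocean  |
| tired sky photograph |
|   robot old quick    |

Derivation:
Line 1: ['sound', 'everything', 'so'] (min_width=19, slack=3)
Line 2: ['purple', 'black', 'cup'] (min_width=16, slack=6)
Line 3: ['understand', 'happy'] (min_width=16, slack=6)
Line 4: ['release', 'young', 'ocean'] (min_width=19, slack=3)
Line 5: ['tired', 'sky', 'photograph'] (min_width=20, slack=2)
Line 6: ['robot', 'old', 'quick'] (min_width=15, slack=7)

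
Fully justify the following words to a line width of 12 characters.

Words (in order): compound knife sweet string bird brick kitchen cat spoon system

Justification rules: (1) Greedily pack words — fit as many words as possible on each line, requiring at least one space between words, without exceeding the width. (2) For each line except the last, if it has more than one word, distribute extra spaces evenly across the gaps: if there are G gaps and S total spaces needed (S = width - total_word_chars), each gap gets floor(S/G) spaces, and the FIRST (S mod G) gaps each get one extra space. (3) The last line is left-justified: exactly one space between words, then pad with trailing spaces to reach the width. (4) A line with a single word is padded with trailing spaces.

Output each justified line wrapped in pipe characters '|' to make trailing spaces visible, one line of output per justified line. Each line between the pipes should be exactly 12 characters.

Answer: |compound    |
|knife  sweet|
|string  bird|
|brick       |
|kitchen  cat|
|spoon system|

Derivation:
Line 1: ['compound'] (min_width=8, slack=4)
Line 2: ['knife', 'sweet'] (min_width=11, slack=1)
Line 3: ['string', 'bird'] (min_width=11, slack=1)
Line 4: ['brick'] (min_width=5, slack=7)
Line 5: ['kitchen', 'cat'] (min_width=11, slack=1)
Line 6: ['spoon', 'system'] (min_width=12, slack=0)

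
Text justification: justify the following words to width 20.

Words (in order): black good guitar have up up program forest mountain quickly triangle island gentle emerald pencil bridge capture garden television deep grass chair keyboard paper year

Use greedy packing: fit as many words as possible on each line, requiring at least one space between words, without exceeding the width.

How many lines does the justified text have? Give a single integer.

Answer: 10

Derivation:
Line 1: ['black', 'good', 'guitar'] (min_width=17, slack=3)
Line 2: ['have', 'up', 'up', 'program'] (min_width=18, slack=2)
Line 3: ['forest', 'mountain'] (min_width=15, slack=5)
Line 4: ['quickly', 'triangle'] (min_width=16, slack=4)
Line 5: ['island', 'gentle'] (min_width=13, slack=7)
Line 6: ['emerald', 'pencil'] (min_width=14, slack=6)
Line 7: ['bridge', 'capture'] (min_width=14, slack=6)
Line 8: ['garden', 'television'] (min_width=17, slack=3)
Line 9: ['deep', 'grass', 'chair'] (min_width=16, slack=4)
Line 10: ['keyboard', 'paper', 'year'] (min_width=19, slack=1)
Total lines: 10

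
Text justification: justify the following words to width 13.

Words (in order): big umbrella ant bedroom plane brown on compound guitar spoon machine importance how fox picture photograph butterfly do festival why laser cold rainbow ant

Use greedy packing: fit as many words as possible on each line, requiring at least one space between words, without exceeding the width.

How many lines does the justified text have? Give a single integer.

Answer: 14

Derivation:
Line 1: ['big', 'umbrella'] (min_width=12, slack=1)
Line 2: ['ant', 'bedroom'] (min_width=11, slack=2)
Line 3: ['plane', 'brown'] (min_width=11, slack=2)
Line 4: ['on', 'compound'] (min_width=11, slack=2)
Line 5: ['guitar', 'spoon'] (min_width=12, slack=1)
Line 6: ['machine'] (min_width=7, slack=6)
Line 7: ['importance'] (min_width=10, slack=3)
Line 8: ['how', 'fox'] (min_width=7, slack=6)
Line 9: ['picture'] (min_width=7, slack=6)
Line 10: ['photograph'] (min_width=10, slack=3)
Line 11: ['butterfly', 'do'] (min_width=12, slack=1)
Line 12: ['festival', 'why'] (min_width=12, slack=1)
Line 13: ['laser', 'cold'] (min_width=10, slack=3)
Line 14: ['rainbow', 'ant'] (min_width=11, slack=2)
Total lines: 14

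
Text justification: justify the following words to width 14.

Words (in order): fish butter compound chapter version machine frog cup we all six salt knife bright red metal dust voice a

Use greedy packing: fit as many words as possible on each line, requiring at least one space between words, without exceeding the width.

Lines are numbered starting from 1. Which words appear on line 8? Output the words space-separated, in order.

Line 1: ['fish', 'butter'] (min_width=11, slack=3)
Line 2: ['compound'] (min_width=8, slack=6)
Line 3: ['chapter'] (min_width=7, slack=7)
Line 4: ['version'] (min_width=7, slack=7)
Line 5: ['machine', 'frog'] (min_width=12, slack=2)
Line 6: ['cup', 'we', 'all', 'six'] (min_width=14, slack=0)
Line 7: ['salt', 'knife'] (min_width=10, slack=4)
Line 8: ['bright', 'red'] (min_width=10, slack=4)
Line 9: ['metal', 'dust'] (min_width=10, slack=4)
Line 10: ['voice', 'a'] (min_width=7, slack=7)

Answer: bright red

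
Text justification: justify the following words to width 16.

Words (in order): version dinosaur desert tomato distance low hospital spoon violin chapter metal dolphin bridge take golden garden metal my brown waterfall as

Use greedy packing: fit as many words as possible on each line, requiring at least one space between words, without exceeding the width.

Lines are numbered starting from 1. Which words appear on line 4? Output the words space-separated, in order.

Answer: hospital spoon

Derivation:
Line 1: ['version', 'dinosaur'] (min_width=16, slack=0)
Line 2: ['desert', 'tomato'] (min_width=13, slack=3)
Line 3: ['distance', 'low'] (min_width=12, slack=4)
Line 4: ['hospital', 'spoon'] (min_width=14, slack=2)
Line 5: ['violin', 'chapter'] (min_width=14, slack=2)
Line 6: ['metal', 'dolphin'] (min_width=13, slack=3)
Line 7: ['bridge', 'take'] (min_width=11, slack=5)
Line 8: ['golden', 'garden'] (min_width=13, slack=3)
Line 9: ['metal', 'my', 'brown'] (min_width=14, slack=2)
Line 10: ['waterfall', 'as'] (min_width=12, slack=4)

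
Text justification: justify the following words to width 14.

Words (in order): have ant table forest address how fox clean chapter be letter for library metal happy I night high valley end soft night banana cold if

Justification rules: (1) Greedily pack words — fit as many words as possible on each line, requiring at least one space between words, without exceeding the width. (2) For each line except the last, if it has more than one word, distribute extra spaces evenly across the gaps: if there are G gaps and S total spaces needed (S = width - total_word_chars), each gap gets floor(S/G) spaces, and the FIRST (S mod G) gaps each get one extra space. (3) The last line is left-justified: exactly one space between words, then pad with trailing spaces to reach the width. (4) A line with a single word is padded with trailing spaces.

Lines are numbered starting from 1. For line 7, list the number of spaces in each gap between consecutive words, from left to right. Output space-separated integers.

Answer: 2 1

Derivation:
Line 1: ['have', 'ant', 'table'] (min_width=14, slack=0)
Line 2: ['forest', 'address'] (min_width=14, slack=0)
Line 3: ['how', 'fox', 'clean'] (min_width=13, slack=1)
Line 4: ['chapter', 'be'] (min_width=10, slack=4)
Line 5: ['letter', 'for'] (min_width=10, slack=4)
Line 6: ['library', 'metal'] (min_width=13, slack=1)
Line 7: ['happy', 'I', 'night'] (min_width=13, slack=1)
Line 8: ['high', 'valley'] (min_width=11, slack=3)
Line 9: ['end', 'soft', 'night'] (min_width=14, slack=0)
Line 10: ['banana', 'cold', 'if'] (min_width=14, slack=0)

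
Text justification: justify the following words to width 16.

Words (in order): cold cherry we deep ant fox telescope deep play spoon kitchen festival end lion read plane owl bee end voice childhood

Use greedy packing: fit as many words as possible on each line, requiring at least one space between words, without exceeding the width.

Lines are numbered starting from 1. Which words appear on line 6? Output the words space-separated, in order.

Line 1: ['cold', 'cherry', 'we'] (min_width=14, slack=2)
Line 2: ['deep', 'ant', 'fox'] (min_width=12, slack=4)
Line 3: ['telescope', 'deep'] (min_width=14, slack=2)
Line 4: ['play', 'spoon'] (min_width=10, slack=6)
Line 5: ['kitchen', 'festival'] (min_width=16, slack=0)
Line 6: ['end', 'lion', 'read'] (min_width=13, slack=3)
Line 7: ['plane', 'owl', 'bee'] (min_width=13, slack=3)
Line 8: ['end', 'voice'] (min_width=9, slack=7)
Line 9: ['childhood'] (min_width=9, slack=7)

Answer: end lion read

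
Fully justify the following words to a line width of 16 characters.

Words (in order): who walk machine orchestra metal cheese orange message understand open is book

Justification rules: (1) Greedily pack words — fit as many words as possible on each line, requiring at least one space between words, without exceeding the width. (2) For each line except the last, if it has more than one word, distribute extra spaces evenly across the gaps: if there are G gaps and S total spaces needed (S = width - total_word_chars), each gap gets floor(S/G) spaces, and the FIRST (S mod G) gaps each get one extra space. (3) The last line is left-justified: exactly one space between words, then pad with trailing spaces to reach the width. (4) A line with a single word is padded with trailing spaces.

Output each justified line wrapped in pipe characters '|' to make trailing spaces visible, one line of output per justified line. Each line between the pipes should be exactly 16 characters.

Answer: |who walk machine|
|orchestra  metal|
|cheese    orange|
|message         |
|understand  open|
|is book         |

Derivation:
Line 1: ['who', 'walk', 'machine'] (min_width=16, slack=0)
Line 2: ['orchestra', 'metal'] (min_width=15, slack=1)
Line 3: ['cheese', 'orange'] (min_width=13, slack=3)
Line 4: ['message'] (min_width=7, slack=9)
Line 5: ['understand', 'open'] (min_width=15, slack=1)
Line 6: ['is', 'book'] (min_width=7, slack=9)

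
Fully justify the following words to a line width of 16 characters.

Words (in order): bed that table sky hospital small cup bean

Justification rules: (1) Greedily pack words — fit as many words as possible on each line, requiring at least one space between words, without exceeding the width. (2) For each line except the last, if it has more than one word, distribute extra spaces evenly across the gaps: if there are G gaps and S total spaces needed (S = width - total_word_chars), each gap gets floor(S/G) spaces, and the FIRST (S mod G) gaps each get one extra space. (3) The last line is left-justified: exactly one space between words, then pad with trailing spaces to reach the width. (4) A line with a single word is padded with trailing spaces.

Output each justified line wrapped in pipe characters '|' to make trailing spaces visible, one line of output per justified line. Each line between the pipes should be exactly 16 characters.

Line 1: ['bed', 'that', 'table'] (min_width=14, slack=2)
Line 2: ['sky', 'hospital'] (min_width=12, slack=4)
Line 3: ['small', 'cup', 'bean'] (min_width=14, slack=2)

Answer: |bed  that  table|
|sky     hospital|
|small cup bean  |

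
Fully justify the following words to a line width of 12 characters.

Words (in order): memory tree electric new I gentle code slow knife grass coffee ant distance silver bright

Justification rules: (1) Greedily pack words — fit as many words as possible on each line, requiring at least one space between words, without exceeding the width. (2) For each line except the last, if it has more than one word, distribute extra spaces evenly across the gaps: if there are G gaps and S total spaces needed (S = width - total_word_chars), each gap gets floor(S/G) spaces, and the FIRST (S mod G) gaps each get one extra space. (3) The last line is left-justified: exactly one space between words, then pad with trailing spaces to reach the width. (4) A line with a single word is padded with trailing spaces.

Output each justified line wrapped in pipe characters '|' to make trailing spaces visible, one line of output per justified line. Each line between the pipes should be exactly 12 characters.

Answer: |memory  tree|
|electric new|
|I     gentle|
|code    slow|
|knife  grass|
|coffee   ant|
|distance    |
|silver      |
|bright      |

Derivation:
Line 1: ['memory', 'tree'] (min_width=11, slack=1)
Line 2: ['electric', 'new'] (min_width=12, slack=0)
Line 3: ['I', 'gentle'] (min_width=8, slack=4)
Line 4: ['code', 'slow'] (min_width=9, slack=3)
Line 5: ['knife', 'grass'] (min_width=11, slack=1)
Line 6: ['coffee', 'ant'] (min_width=10, slack=2)
Line 7: ['distance'] (min_width=8, slack=4)
Line 8: ['silver'] (min_width=6, slack=6)
Line 9: ['bright'] (min_width=6, slack=6)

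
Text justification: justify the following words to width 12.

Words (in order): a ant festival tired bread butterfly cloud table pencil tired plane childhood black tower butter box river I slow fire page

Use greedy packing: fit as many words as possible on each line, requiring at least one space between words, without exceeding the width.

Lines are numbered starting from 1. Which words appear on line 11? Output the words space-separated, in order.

Answer: river I slow

Derivation:
Line 1: ['a', 'ant'] (min_width=5, slack=7)
Line 2: ['festival'] (min_width=8, slack=4)
Line 3: ['tired', 'bread'] (min_width=11, slack=1)
Line 4: ['butterfly'] (min_width=9, slack=3)
Line 5: ['cloud', 'table'] (min_width=11, slack=1)
Line 6: ['pencil', 'tired'] (min_width=12, slack=0)
Line 7: ['plane'] (min_width=5, slack=7)
Line 8: ['childhood'] (min_width=9, slack=3)
Line 9: ['black', 'tower'] (min_width=11, slack=1)
Line 10: ['butter', 'box'] (min_width=10, slack=2)
Line 11: ['river', 'I', 'slow'] (min_width=12, slack=0)
Line 12: ['fire', 'page'] (min_width=9, slack=3)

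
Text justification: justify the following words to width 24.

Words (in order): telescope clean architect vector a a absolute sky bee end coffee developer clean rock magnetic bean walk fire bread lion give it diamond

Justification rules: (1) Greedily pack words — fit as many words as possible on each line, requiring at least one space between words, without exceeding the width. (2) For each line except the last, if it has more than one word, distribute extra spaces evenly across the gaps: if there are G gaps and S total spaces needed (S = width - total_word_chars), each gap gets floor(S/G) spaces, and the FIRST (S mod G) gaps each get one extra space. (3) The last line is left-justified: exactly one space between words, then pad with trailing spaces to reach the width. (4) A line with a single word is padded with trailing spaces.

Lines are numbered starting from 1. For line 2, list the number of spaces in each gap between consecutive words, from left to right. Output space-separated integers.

Answer: 3 2 2

Derivation:
Line 1: ['telescope', 'clean'] (min_width=15, slack=9)
Line 2: ['architect', 'vector', 'a', 'a'] (min_width=20, slack=4)
Line 3: ['absolute', 'sky', 'bee', 'end'] (min_width=20, slack=4)
Line 4: ['coffee', 'developer', 'clean'] (min_width=22, slack=2)
Line 5: ['rock', 'magnetic', 'bean', 'walk'] (min_width=23, slack=1)
Line 6: ['fire', 'bread', 'lion', 'give', 'it'] (min_width=23, slack=1)
Line 7: ['diamond'] (min_width=7, slack=17)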